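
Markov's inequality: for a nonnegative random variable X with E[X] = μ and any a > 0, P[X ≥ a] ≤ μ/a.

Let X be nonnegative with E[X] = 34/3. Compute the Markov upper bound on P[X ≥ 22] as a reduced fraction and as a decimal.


μ = E[X] = 34/3, a = 22.
Markov: P[X ≥ 22] ≤ μ/a = (34/3)/22 = 17/33.
Numerically: ≈ 0.5152.
(Since a = 22 > μ = 11.3333, the bound 17/33 is < 1 and informative.)

P[X ≥ 22] ≤ 17/33 ≈ 0.5152.


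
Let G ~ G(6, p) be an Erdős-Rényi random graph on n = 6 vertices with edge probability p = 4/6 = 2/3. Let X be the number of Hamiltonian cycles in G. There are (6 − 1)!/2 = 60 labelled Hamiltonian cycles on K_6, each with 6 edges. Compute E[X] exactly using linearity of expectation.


K_6 has (6 − 1)!/2 = 60 labelled Hamiltonian cycles.
For each such Hamiltonian cycle H, let X_H = 1 if all 6 edges of H are present in G. Then P[X_H = 1] = p^{6} = (2/3)^{6} = 64/729.
By linearity: E[X] = Σ_H E[X_H] = 60 · p^{6} = 60 · 64/729 = 1280/243.
Numerically: E[X] ≈ 5.27.

E[X] = 60 · (2/3)^{6} = 1280/243 ≈ 5.27.


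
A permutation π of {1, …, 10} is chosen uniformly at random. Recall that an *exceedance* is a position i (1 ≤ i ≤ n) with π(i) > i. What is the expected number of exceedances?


Write X = Σ_{i=1}^{10} X_i, where X_i = 1_{π(i) > i}.
For each fixed i, π(i) is uniform over {1, …, 10} (marginal of a uniform permutation), so P[π(i) > i] = (n − i)/n. Summing: Σ_{i=1}^{10} (n − i)/n = (0 + 1 + … + 9)/10 = 10(10 − 1)/(2·10) = (10 − 1)/2.
Hence E[X] = Σ_{i=1}^{10} (10 − i)/10 = 9/2 ≈ 4.500000.

E[X] = 9/2 = 4.500000.


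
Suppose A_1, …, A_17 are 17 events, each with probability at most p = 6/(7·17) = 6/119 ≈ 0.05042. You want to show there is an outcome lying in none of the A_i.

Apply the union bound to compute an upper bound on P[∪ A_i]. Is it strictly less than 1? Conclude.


Union bound: P[∪_{i=1}^{17} A_i] ≤ Σ_i P[A_i] ≤ 17·p = 17·(6/119) = 6/7.
Numerically: 6/7 ≈ 0.85714.
Is 6/7 < 1? YES.
Since P[∪ A_i] ≤ 6/7 < 1, the complement has P[∩ A_i^c] ≥ 1 − 6/7 = 1/7 > 0, so some outcome avoids every A_i.

17·p = 6/7 ≈ 0.85714; existence CERTIFIED by the union bound.


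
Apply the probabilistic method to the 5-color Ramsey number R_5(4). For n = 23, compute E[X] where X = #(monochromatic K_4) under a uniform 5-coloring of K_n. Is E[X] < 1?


E[X] = C(23, 4) · 5^{1 − 6} = 8855 · 5^{−5} = 8855/3125.
As a reduced fraction: E[X] = 1771/625 ≈ 2.8336000.
Is E[X] < 1? NO.
Since E[X] ≥ 1, the first-moment bound is inconclusive at n = 23; it does NOT by itself certify R_5(4) > 23.

E[X] = 1771/625 ≈ 2.8336000; E[X] ≥ 1; first-moment method inconclusive here.


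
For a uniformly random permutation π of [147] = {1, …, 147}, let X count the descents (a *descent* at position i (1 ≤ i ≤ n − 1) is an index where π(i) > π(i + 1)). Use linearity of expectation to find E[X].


Write X = Σ X_I over i = 1, …, 146, with X_I the indicator of one descent.
There are 146 indicators.
For each fixed i, the pair (π(i), π(i+1)) is a uniformly random ordered pair of distinct values from {1, …, 147}; by symmetry P[π(i) > π(i+1)] = 1/2.
By linearity: E[X] = 146 · (1/2) = (147 − 1) · (1/2) = 73 ≈ 73.0000.

E[X] = 73 = 73.0000.


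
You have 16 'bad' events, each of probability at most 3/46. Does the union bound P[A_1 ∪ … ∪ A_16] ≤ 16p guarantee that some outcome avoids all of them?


Union bound: P[∪_{i=1}^{16} A_i] ≤ Σ_i P[A_i] ≤ 16·p = 16·(3/46) = 24/23.
Numerically: 24/23 ≈ 1.0434783.
Is 24/23 < 1? NO.
Since the bound 24/23 is ≥ 1, the union bound is uninformative here; it does NOT by itself certify existence.

16·p = 24/23 ≈ 1.0434783; existence NOT certified by the union bound.


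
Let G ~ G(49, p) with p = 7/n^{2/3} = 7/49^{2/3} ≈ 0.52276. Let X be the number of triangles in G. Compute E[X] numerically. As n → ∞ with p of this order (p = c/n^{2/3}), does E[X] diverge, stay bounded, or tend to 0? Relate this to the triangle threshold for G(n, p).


Number of potential triangles: C(49, 3) = 18424.
Each occurs with probability p³ ≈ (0.52276)³ ≈ 1.4285714e-01.
By linearity: E[X] = C(49, 3)·p³ ≈ 18424 · 1.4285714e-01 ≈ 2632.00000.
Since α = 2/3 < 1, p = c/n^{2/3} ≫ 1/n is above the triangle threshold p ~ 1/n. Asymptotically E[X] ~ (c³/6)·n^{3(1−α)} = (7³/6)·n^{1} → ∞; triangles are abundant w.h.p.

E[X] ≈ 2632.00000; in regime p = Θ(1/n^{2/3}) E[X] diverges (above the triangle threshold p ~ 1/n).


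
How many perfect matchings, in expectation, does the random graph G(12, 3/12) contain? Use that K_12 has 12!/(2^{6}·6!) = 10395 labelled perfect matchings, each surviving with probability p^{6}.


K_12 has 12!/(2^{6}·6!) = 10395 labelled perfect matchings.
For each such perfect matching H, let X_H = 1 if all 6 edges of H are present in G. Then P[X_H = 1] = p^{6} = (1/4)^{6} = 1/4096.
Summing the indicators: E[X] = Σ_H E[X_H] = 10395 · p^{6} = 10395 · 1/4096 = 10395/4096.
Numerically: E[X] ≈ 2.5378.

E[X] = 10395 · (1/4)^{6} = 10395/4096 ≈ 2.5378.


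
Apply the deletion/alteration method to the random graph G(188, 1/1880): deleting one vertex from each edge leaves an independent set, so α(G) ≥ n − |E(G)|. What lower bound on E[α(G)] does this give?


E[|E(G)|] = C(188, 2)·p = 17578 · (1/1880) = 187/20.
E[α(G)] ≥ n − E[|E(G)|] = 188 − 187/20 = 3573/20.
Numerically: ≈ 178.65000.
(This is only a lower bound; the true E[α(G)] may be larger.)

E[α(G)] ≥ 3573/20 ≈ 178.65000.


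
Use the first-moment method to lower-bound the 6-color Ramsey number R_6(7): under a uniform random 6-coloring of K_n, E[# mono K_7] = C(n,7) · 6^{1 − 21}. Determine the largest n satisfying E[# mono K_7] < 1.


We need C(n, 7) · 6^{1 − 21} < 1, i.e. C(n, 7) < 6^{21 − 1} = 3656158440062976.
Check values of n near the boundary:
  n = 563: C(563, 7) = 3426622515769596; 3426622515769596 < 3656158440062976? YES
  n = 564: C(564, 7) = 3469685994423792; 3469685994423792 < 3656158440062976? YES
  n = 565: C(565, 7) = 3513212521235560; 3513212521235560 < 3656158440062976? YES
  n = 566: C(566, 7) = 3557206237959440; 3557206237959440 < 3656158440062976? YES
  n = 567: C(567, 7) = 3601671315933933; 3601671315933933 < 3656158440062976? YES
  n = 568: C(568, 7) = 3646611956239704; 3646611956239704 < 3656158440062976? YES
  n = 569: C(569, 7) = 3692032389858348; 3692032389858348 < 3656158440062976? NO
  n = 570: C(570, 7) = 3737936877831720; 3737936877831720 < 3656158440062976? NO
The largest n with C(n, 7) < 3656158440062976 is n = 568 (where E[X] = 16882462760369/16926659444736 ≈ 0.9973889). Hence R_6(7) > 568, i.e. R_6(7) ≥ 569.

Largest n = 568; hence R_6(7) > 568.


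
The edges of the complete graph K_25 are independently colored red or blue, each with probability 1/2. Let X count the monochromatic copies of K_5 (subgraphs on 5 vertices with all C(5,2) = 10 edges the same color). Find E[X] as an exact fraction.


Let X = Σ_S X_S over the C(25, 5) = 53130 subsets S of size 5, where X_S = 1 if the K_5 on S is monochromatic.
For a fixed S, the K_5 on S has C(5, 2) = 10 edges. P[all 10 edges red] = (1/2)^10, and likewise for blue, so P[monochromatic] = 2·(1/2)^10 = 2^{1 − 10} = 1/512.
Summing: E[X] = C(25, 5) · 2^{1 − 10} = 53130 · 1/512 = 26565/256.
Numerically: E[X] ≈ 103.769531.

E[X] = C(25,5)·2^(1−C(5,2)) = 26565/256 ≈ 103.769531.


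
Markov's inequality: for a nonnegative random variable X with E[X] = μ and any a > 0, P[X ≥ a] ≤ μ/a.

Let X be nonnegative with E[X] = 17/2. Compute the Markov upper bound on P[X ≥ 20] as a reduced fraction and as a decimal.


μ = E[X] = 17/2, a = 20.
Markov: P[X ≥ 20] ≤ μ/a = (17/2)/20 = 17/40.
Numerically: ≈ 0.4250.
(Since a = 20 > μ = 8.5000, the bound 17/40 is < 1 and informative.)

P[X ≥ 20] ≤ 17/40 ≈ 0.4250.


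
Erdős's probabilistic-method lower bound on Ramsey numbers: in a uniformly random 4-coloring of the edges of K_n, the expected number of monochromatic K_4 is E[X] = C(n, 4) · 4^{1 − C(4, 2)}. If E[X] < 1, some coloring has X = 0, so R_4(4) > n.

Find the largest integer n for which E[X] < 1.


We need C(n, 4) · 4^{1 − 6} < 1, i.e. C(n, 4) < 4^{6 − 1} = 1024.
Check values of n near the boundary:
  n = 8: C(8, 4) = 70; 70 < 1024? YES
  n = 9: C(9, 4) = 126; 126 < 1024? YES
  n = 10: C(10, 4) = 210; 210 < 1024? YES
  n = 11: C(11, 4) = 330; 330 < 1024? YES
  n = 12: C(12, 4) = 495; 495 < 1024? YES
  n = 13: C(13, 4) = 715; 715 < 1024? YES
  n = 14: C(14, 4) = 1001; 1001 < 1024? YES
  n = 15: C(15, 4) = 1365; 1365 < 1024? NO
The largest n with C(n, 4) < 1024 is n = 14 (where E[X] = 1001/1024 ≈ 0.977539). Hence R_4(4) > 14, i.e. R_4(4) ≥ 15.

Largest n = 14; hence R_4(4) > 14.


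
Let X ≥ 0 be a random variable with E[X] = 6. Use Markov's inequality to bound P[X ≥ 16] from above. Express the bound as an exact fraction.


μ = E[X] = 6, a = 16.
Markov: P[X ≥ 16] ≤ μ/a = (6)/16 = 3/8.
Numerically: ≈ 0.3750.
(Since a = 16 > μ = 6.0000, the bound 3/8 is < 1 and informative.)

P[X ≥ 16] ≤ 3/8 ≈ 0.3750.


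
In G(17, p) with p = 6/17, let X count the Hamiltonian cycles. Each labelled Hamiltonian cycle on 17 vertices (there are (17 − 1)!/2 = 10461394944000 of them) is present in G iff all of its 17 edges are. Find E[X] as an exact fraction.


K_17 has (17 − 1)!/2 = 10461394944000 labelled Hamiltonian cycles.
For each such Hamiltonian cycle H, let X_H = 1 if all 17 edges of H are present in G. Then P[X_H = 1] = p^{17} = (6/17)^{17} = 16926659444736/827240261886336764177.
By linearity of expectation: E[X] = Σ_H E[X_H] = 10461394944000 · p^{17} = 10461394944000 · 16926659444736/827240261886336764177 = 177076469533971037814784000/827240261886336764177.
Numerically: E[X] ≈ 2.14e+05.

E[X] = 10461394944000 · (6/17)^{17} = 177076469533971037814784000/827240261886336764177 ≈ 2.14e+05.


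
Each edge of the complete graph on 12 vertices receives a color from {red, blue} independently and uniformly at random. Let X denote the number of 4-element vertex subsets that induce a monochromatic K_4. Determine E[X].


Let X = Σ_S X_S over the C(12, 4) = 495 subsets S of size 4, where X_S = 1 if the K_4 on S is monochromatic.
For a fixed S, the K_4 on S has C(4, 2) = 6 edges. P[all 6 edges red] = (1/2)^6, and likewise for blue, so P[monochromatic] = 2·(1/2)^6 = 2^{1 − 6} = 1/32.
By linearity: E[X] = C(12, 4) · 2^{1 − 6} = 495 · 1/32 = 495/32.
Numerically: E[X] ≈ 15.4688.

E[X] = C(12,4)·2^(1−C(4,2)) = 495/32 ≈ 15.4688.


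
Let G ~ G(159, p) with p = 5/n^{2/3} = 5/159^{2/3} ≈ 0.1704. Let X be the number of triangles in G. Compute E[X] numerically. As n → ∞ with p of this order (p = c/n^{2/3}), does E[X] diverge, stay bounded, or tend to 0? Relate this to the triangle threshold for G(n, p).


Number of potential triangles: C(159, 3) = 657359.
Each occurs with probability p³ ≈ (0.1704)³ ≈ 4.944425e-03.
By linearity: E[X] = C(159, 3)·p³ ≈ 657359 · 4.944425e-03 ≈ 3250.2621.
Since α = 2/3 < 1, p = c/n^{2/3} ≫ 1/n is above the triangle threshold p ~ 1/n. Asymptotically E[X] ~ (c³/6)·n^{3(1−α)} = (5³/6)·n^{1} → ∞; triangles are abundant w.h.p.

E[X] ≈ 3250.2621; in regime p = Θ(1/n^{2/3}) E[X] diverges (above the triangle threshold p ~ 1/n).


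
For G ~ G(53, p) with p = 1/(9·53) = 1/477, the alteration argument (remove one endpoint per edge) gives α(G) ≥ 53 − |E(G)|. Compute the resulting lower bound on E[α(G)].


E[|E(G)|] = C(53, 2)·p = 1378 · (1/477) = 26/9.
E[α(G)] ≥ n − E[|E(G)|] = 53 − 26/9 = 451/9.
Numerically: ≈ 50.111111.
(This is only a lower bound; the true E[α(G)] may be larger.)

E[α(G)] ≥ 451/9 ≈ 50.111111.


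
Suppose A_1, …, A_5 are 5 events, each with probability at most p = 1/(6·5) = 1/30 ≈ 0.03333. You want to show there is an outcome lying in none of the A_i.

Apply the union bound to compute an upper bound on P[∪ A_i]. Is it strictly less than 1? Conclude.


Union bound: P[∪_{i=1}^{5} A_i] ≤ Σ_i P[A_i] ≤ 5·p = 5·(1/30) = 1/6.
Numerically: 1/6 ≈ 0.16667.
Is 1/6 < 1? YES.
Since P[∪ A_i] ≤ 1/6 < 1, the complement has P[∩ A_i^c] ≥ 1 − 1/6 = 5/6 > 0, so some outcome avoids every A_i.

5·p = 1/6 ≈ 0.16667; existence CERTIFIED by the union bound.


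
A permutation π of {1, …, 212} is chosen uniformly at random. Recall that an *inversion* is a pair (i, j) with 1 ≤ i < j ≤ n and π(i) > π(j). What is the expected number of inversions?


Write X = Σ X_I over the C(212, 2) = 22366 pairs i < j, with X_I the indicator of one inversion.
There are 22366 indicators.
For each fixed pair i < j, the values π(i) and π(j) are two distinct elements of {1, …, 212} in uniformly random order; by symmetry P[π(i) > π(j)] = 1/2.
By linearity: E[X] = 22366 · (1/2) = C(212, 2) · (1/2) = 22366/2 = 11183 ≈ 11183.00000.

E[X] = 11183 = 11183.00000.


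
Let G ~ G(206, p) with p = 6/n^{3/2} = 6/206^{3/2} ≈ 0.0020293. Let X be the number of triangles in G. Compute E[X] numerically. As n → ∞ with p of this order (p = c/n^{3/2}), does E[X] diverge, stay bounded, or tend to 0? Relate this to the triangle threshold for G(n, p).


Number of potential triangles: C(206, 3) = 1435820.
Each occurs with probability p³ ≈ (0.0020293)³ ≈ 8.3570165e-09.
By linearity: E[X] = C(206, 3)·p³ ≈ 1435820 · 8.3570165e-09 ≈ 0.01200.
Since α = 3/2 > 1, p = c/n^{3/2} = o(1/n) is below the triangle threshold p ~ 1/n. Asymptotically E[X] ~ (c³/6)·n^{3(1−α)} = (6³/6)·n^{-1.5} → 0, so by Markov's inequality G has no triangles w.h.p.

E[X] ≈ 0.01200; in regime p = Θ(1/n^{3/2}) E[X] tends to 0 (below the triangle threshold p ~ 1/n).


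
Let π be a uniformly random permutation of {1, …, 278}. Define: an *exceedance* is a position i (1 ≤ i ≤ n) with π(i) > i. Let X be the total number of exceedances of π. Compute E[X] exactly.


Write X = Σ_{i=1}^{278} X_i, where X_i = 1_{π(i) > i}.
For each fixed i, π(i) is uniform over {1, …, 278} (marginal of a uniform permutation), so P[π(i) > i] = (n − i)/n. Summing: Σ_{i=1}^{278} (n − i)/n = (0 + 1 + … + 277)/278 = 278(278 − 1)/(2·278) = (278 − 1)/2.
Hence E[X] = Σ_{i=1}^{278} (278 − i)/278 = 277/2 ≈ 138.500000.

E[X] = 277/2 = 138.500000.


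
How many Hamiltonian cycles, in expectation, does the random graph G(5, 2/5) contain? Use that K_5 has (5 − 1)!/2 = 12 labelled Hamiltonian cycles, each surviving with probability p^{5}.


K_5 has (5 − 1)!/2 = 12 labelled Hamiltonian cycles.
For each such Hamiltonian cycle H, let X_H = 1 if all 5 edges of H are present in G. Then P[X_H = 1] = p^{5} = (2/5)^{5} = 32/3125.
Summing the indicators: E[X] = Σ_H E[X_H] = 12 · p^{5} = 12 · 32/3125 = 384/3125.
Numerically: E[X] ≈ 0.12288.

E[X] = 12 · (2/5)^{5} = 384/3125 ≈ 0.12288.


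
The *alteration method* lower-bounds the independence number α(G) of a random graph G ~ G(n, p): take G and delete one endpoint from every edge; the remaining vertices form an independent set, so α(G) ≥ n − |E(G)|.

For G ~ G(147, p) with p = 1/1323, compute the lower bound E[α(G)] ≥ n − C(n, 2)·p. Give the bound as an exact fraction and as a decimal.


E[|E(G)|] = C(147, 2)·p = 10731 · (1/1323) = 73/9.
E[α(G)] ≥ n − E[|E(G)|] = 147 − 73/9 = 1250/9.
Numerically: ≈ 138.889.
(This is only a lower bound; the true E[α(G)] may be larger.)

E[α(G)] ≥ 1250/9 ≈ 138.889.


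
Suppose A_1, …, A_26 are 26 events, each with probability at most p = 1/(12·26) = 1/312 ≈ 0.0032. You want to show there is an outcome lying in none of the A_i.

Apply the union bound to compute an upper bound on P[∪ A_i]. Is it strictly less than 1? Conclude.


Union bound: P[∪_{i=1}^{26} A_i] ≤ Σ_i P[A_i] ≤ 26·p = 26·(1/312) = 1/12.
Numerically: 1/12 ≈ 0.0833.
Is 1/12 < 1? YES.
Since P[∪ A_i] ≤ 1/12 < 1, the complement has P[∩ A_i^c] ≥ 1 − 1/12 = 11/12 > 0, so some outcome avoids every A_i.

26·p = 1/12 ≈ 0.0833; existence CERTIFIED by the union bound.


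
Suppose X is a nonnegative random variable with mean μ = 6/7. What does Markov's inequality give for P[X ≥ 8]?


μ = E[X] = 6/7, a = 8.
Markov: P[X ≥ 8] ≤ μ/a = (6/7)/8 = 3/28.
Numerically: ≈ 0.1071.
(Since a = 8 > μ = 0.8571, the bound 3/28 is < 1 and informative.)

P[X ≥ 8] ≤ 3/28 ≈ 0.1071.


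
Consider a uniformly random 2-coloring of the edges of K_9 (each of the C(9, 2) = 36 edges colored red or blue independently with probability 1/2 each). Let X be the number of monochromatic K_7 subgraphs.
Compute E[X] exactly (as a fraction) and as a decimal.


Let X = Σ_S X_S over the C(9, 7) = 36 subsets S of size 7, where X_S = 1 if the K_7 on S is monochromatic.
For a fixed S, the K_7 on S has C(7, 2) = 21 edges. P[all 21 edges red] = (1/2)^21, and likewise for blue, so P[monochromatic] = 2·(1/2)^21 = 2^{1 − 21} = 1/1048576.
Summing: E[X] = C(9, 7) · 2^{1 − 21} = 36 · 1/1048576 = 9/262144.
Numerically: E[X] ≈ 0.000.

E[X] = C(9,7)·2^(1−C(7,2)) = 9/262144 ≈ 0.000.


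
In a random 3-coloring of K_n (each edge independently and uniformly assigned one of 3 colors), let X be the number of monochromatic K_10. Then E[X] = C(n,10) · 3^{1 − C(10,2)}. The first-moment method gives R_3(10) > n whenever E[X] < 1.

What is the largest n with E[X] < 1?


We need C(n, 10) · 3^{1 − 45} < 1, i.e. C(n, 10) < 3^{45 − 1} = 984770902183611232881.
Check values of n near the boundary:
  n = 572: C(572, 10) = 954640815642161682606; 954640815642161682606 < 984770902183611232881? YES
  n = 573: C(573, 10) = 971597135635805762226; 971597135635805762226 < 984770902183611232881? YES
  n = 574: C(574, 10) = 988824035203816502691; 988824035203816502691 < 984770902183611232881? NO
  n = 575: C(575, 10) = 1006325345561406175305; 1006325345561406175305 < 984770902183611232881? NO
The largest n with C(n, 10) < 984770902183611232881 is n = 573 (where E[X] = 35985079097622435638/36472996377170786403 ≈ 0.987). Hence R_3(10) > 573, i.e. R_3(10) ≥ 574.

Largest n = 573; hence R_3(10) > 573.


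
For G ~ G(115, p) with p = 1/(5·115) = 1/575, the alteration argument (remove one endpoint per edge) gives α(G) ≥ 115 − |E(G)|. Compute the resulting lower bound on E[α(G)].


E[|E(G)|] = C(115, 2)·p = 6555 · (1/575) = 57/5.
E[α(G)] ≥ n − E[|E(G)|] = 115 − 57/5 = 518/5.
Numerically: ≈ 103.600000.
(This is only a lower bound; the true E[α(G)] may be larger.)

E[α(G)] ≥ 518/5 ≈ 103.600000.


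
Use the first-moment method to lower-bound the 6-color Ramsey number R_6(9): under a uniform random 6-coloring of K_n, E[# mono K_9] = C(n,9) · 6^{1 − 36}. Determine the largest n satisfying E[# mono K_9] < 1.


We need C(n, 9) · 6^{1 − 36} < 1, i.e. C(n, 9) < 6^{36 − 1} = 1719070799748422591028658176.
Check values of n near the boundary:
  n = 4404: C(4404, 9) = 1703375445537161676647015880; 1703375445537161676647015880 < 1719070799748422591028658176? YES
  n = 4405: C(4405, 9) = 1706862792900636302463627150; 1706862792900636302463627150 < 1719070799748422591028658176? YES
  n = 4406: C(4406, 9) = 1710356485221788389505285700; 1710356485221788389505285700 < 1719070799748422591028658176? YES
  n = 4407: C(4407, 9) = 1713856532599459170657070050; 1713856532599459170657070050 < 1719070799748422591028658176? YES
  n = 4408: C(4408, 9) = 1717362945146264156457459600; 1717362945146264156457459600 < 1719070799748422591028658176? YES
  n = 4409: C(4409, 9) = 1720875732988608787686577131; 1720875732988608787686577131 < 1719070799748422591028658176? NO
The largest n with C(n, 9) < 1719070799748422591028658176 is n = 4408 (where E[X] = 35778394690547169926197075/35813974994758803979763712 ≈ 0.9990065). Hence R_6(9) > 4408, i.e. R_6(9) ≥ 4409.

Largest n = 4408; hence R_6(9) > 4408.


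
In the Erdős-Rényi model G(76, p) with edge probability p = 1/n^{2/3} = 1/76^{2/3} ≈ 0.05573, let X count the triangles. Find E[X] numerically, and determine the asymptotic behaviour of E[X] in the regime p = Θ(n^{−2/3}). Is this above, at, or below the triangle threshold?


Number of potential triangles: C(76, 3) = 70300.
Each occurs with probability p³ ≈ (0.05573)³ ≈ 1.731302e-04.
By linearity: E[X] = C(76, 3)·p³ ≈ 70300 · 1.731302e-04 ≈ 12.1711.
Since α = 2/3 < 1, p = c/n^{2/3} ≫ 1/n is above the triangle threshold p ~ 1/n. Asymptotically E[X] ~ (c³/6)·n^{3(1−α)} = (1³/6)·n^{1} → ∞; triangles are abundant w.h.p.

E[X] ≈ 12.1711; in regime p = Θ(1/n^{2/3}) E[X] diverges (above the triangle threshold p ~ 1/n).


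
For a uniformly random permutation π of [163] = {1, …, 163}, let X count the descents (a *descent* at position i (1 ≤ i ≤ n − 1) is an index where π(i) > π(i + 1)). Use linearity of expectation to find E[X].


Write X = Σ X_I over i = 1, …, 162, with X_I the indicator of one descent.
There are 162 indicators.
For each fixed i, the pair (π(i), π(i+1)) is a uniformly random ordered pair of distinct values from {1, …, 163}; by symmetry P[π(i) > π(i+1)] = 1/2.
By linearity: E[X] = 162 · (1/2) = (163 − 1) · (1/2) = 81 ≈ 81.0000.

E[X] = 81 = 81.0000.


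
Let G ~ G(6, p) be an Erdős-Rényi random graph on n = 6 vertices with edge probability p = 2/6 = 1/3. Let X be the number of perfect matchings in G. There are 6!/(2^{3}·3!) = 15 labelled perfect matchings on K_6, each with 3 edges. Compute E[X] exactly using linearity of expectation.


K_6 has 6!/(2^{3}·3!) = 15 labelled perfect matchings.
For each such perfect matching H, let X_H = 1 if all 3 edges of H are present in G. Then P[X_H = 1] = p^{3} = (1/3)^{3} = 1/27.
By linearity: E[X] = Σ_H E[X_H] = 15 · p^{3} = 15 · 1/27 = 5/9.
Numerically: E[X] ≈ 0.555556.

E[X] = 15 · (1/3)^{3} = 5/9 ≈ 0.555556.


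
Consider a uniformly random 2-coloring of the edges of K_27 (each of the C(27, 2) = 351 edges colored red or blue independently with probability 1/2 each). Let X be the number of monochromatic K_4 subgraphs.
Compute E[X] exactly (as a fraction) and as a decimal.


Let X = Σ_S X_S over the C(27, 4) = 17550 subsets S of size 4, where X_S = 1 if the K_4 on S is monochromatic.
For a fixed S, the K_4 on S has C(4, 2) = 6 edges. P[all 6 edges red] = (1/2)^6, and likewise for blue, so P[monochromatic] = 2·(1/2)^6 = 2^{1 − 6} = 1/32.
By linearity of expectation: E[X] = C(27, 4) · 2^{1 − 6} = 17550 · 1/32 = 8775/16.
Numerically: E[X] ≈ 548.4375.

E[X] = C(27,4)·2^(1−C(4,2)) = 8775/16 ≈ 548.4375.


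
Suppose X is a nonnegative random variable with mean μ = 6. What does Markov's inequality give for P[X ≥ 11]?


μ = E[X] = 6, a = 11.
Markov: P[X ≥ 11] ≤ μ/a = (6)/11 = 6/11.
Numerically: ≈ 0.545455.
(Since a = 11 > μ = 6.000000, the bound 6/11 is < 1 and informative.)

P[X ≥ 11] ≤ 6/11 ≈ 0.545455.


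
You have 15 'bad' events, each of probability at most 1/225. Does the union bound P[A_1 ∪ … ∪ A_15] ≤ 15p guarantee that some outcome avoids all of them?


Union bound: P[∪_{i=1}^{15} A_i] ≤ Σ_i P[A_i] ≤ 15·p = 15·(1/225) = 1/15.
Numerically: 1/15 ≈ 0.067.
Is 1/15 < 1? YES.
Since P[∪ A_i] ≤ 1/15 < 1, the complement has P[∩ A_i^c] ≥ 1 − 1/15 = 14/15 > 0, so some outcome avoids every A_i.

15·p = 1/15 ≈ 0.067; existence CERTIFIED by the union bound.


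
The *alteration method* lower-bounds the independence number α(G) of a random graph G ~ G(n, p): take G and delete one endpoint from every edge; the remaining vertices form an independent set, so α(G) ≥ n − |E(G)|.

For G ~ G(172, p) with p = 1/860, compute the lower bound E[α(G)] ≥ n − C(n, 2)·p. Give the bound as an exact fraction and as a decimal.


E[|E(G)|] = C(172, 2)·p = 14706 · (1/860) = 171/10.
E[α(G)] ≥ n − E[|E(G)|] = 172 − 171/10 = 1549/10.
Numerically: ≈ 154.90000.
(This is only a lower bound; the true E[α(G)] may be larger.)

E[α(G)] ≥ 1549/10 ≈ 154.90000.


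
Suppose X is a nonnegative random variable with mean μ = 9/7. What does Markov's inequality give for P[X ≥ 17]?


μ = E[X] = 9/7, a = 17.
Markov: P[X ≥ 17] ≤ μ/a = (9/7)/17 = 9/119.
Numerically: ≈ 0.076.
(Since a = 17 > μ = 1.286, the bound 9/119 is < 1 and informative.)

P[X ≥ 17] ≤ 9/119 ≈ 0.076.


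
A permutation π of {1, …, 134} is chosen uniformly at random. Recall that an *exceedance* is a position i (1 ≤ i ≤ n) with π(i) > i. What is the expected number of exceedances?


Write X = Σ_{i=1}^{134} X_i, where X_i = 1_{π(i) > i}.
For each fixed i, π(i) is uniform over {1, …, 134} (marginal of a uniform permutation), so P[π(i) > i] = (n − i)/n. Summing: Σ_{i=1}^{134} (n − i)/n = (0 + 1 + … + 133)/134 = 134(134 − 1)/(2·134) = (134 − 1)/2.
Hence E[X] = Σ_{i=1}^{134} (134 − i)/134 = 133/2 ≈ 66.50000.

E[X] = 133/2 = 66.50000.


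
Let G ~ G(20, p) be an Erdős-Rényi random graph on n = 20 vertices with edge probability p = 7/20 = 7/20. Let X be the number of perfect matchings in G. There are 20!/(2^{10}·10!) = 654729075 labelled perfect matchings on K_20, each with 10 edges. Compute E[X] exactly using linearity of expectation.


K_20 has 20!/(2^{10}·10!) = 654729075 labelled perfect matchings.
For each such perfect matching H, let X_H = 1 if all 10 edges of H are present in G. Then P[X_H = 1] = p^{10} = (7/20)^{10} = 282475249/10240000000000.
By linearity of expectation: E[X] = Σ_H E[X_H] = 654729075 · p^{10} = 654729075 · 282475249/10240000000000 = 7397790339526587/409600000000.
Numerically: E[X] ≈ 18061.

E[X] = 654729075 · (7/20)^{10} = 7397790339526587/409600000000 ≈ 18061.


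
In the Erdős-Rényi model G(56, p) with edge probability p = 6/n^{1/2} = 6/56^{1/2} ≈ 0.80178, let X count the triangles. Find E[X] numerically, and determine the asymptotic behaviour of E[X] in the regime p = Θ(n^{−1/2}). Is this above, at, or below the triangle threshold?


Number of potential triangles: C(56, 3) = 27720.
Each occurs with probability p³ ≈ (0.80178)³ ≈ 5.1543240e-01.
By linearity: E[X] = C(56, 3)·p³ ≈ 27720 · 5.1543240e-01 ≈ 14287.78599.
Since α = 1/2 < 1, p = c/n^{1/2} ≫ 1/n is above the triangle threshold p ~ 1/n. Asymptotically E[X] ~ (c³/6)·n^{3(1−α)} = (6³/6)·n^{1.5} → ∞; triangles are abundant w.h.p.

E[X] ≈ 14287.78599; in regime p = Θ(1/n^{1/2}) E[X] diverges (above the triangle threshold p ~ 1/n).


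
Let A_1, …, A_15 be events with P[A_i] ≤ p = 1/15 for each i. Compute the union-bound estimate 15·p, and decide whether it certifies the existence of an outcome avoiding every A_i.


Union bound: P[∪_{i=1}^{15} A_i] ≤ Σ_i P[A_i] ≤ 15·p = 15·(1/15) = 1.
Numerically: 1 ≈ 1.000.
Is 1 < 1? NO.
Since the bound 1 is ≥ 1, the union bound is uninformative here; it does NOT by itself certify existence.

15·p = 1 ≈ 1.000; existence NOT certified by the union bound.


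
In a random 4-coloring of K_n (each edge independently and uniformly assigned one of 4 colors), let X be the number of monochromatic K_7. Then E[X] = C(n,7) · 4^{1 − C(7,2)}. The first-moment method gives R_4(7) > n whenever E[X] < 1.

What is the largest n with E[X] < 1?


We need C(n, 7) · 4^{1 − 21} < 1, i.e. C(n, 7) < 4^{21 − 1} = 1099511627776.
Check values of n near the boundary:
  n = 176: C(176, 7) = 919790691600; 919790691600 < 1099511627776? YES
  n = 177: C(177, 7) = 957664425960; 957664425960 < 1099511627776? YES
  n = 178: C(178, 7) = 996867063280; 996867063280 < 1099511627776? YES
  n = 179: C(179, 7) = 1037437234460; 1037437234460 < 1099511627776? YES
  n = 180: C(180, 7) = 1079414463600; 1079414463600 < 1099511627776? YES
  n = 181: C(181, 7) = 1122839183400; 1122839183400 < 1099511627776? NO
  n = 182: C(182, 7) = 1167752750736; 1167752750736 < 1099511627776? NO
  n = 183: C(183, 7) = 1214197462413; 1214197462413 < 1099511627776? NO
The largest n with C(n, 7) < 1099511627776 is n = 180 (where E[X] = 67463403975/68719476736 ≈ 0.98172). Hence R_4(7) > 180, i.e. R_4(7) ≥ 181.

Largest n = 180; hence R_4(7) > 180.


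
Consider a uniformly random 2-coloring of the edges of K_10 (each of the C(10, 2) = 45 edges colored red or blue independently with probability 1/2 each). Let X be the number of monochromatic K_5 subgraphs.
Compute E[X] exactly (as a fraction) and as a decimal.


Let X = Σ_S X_S over the C(10, 5) = 252 subsets S of size 5, where X_S = 1 if the K_5 on S is monochromatic.
For a fixed S, the K_5 on S has C(5, 2) = 10 edges. P[all 10 edges red] = (1/2)^10, and likewise for blue, so P[monochromatic] = 2·(1/2)^10 = 2^{1 − 10} = 1/512.
Summing: E[X] = C(10, 5) · 2^{1 − 10} = 252 · 1/512 = 63/128.
Numerically: E[X] ≈ 0.49219.

E[X] = C(10,5)·2^(1−C(5,2)) = 63/128 ≈ 0.49219.


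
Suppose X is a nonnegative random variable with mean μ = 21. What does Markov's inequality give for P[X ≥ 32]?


μ = E[X] = 21, a = 32.
Markov: P[X ≥ 32] ≤ μ/a = (21)/32 = 21/32.
Numerically: ≈ 0.6562.
(Since a = 32 > μ = 21.0000, the bound 21/32 is < 1 and informative.)

P[X ≥ 32] ≤ 21/32 ≈ 0.6562.


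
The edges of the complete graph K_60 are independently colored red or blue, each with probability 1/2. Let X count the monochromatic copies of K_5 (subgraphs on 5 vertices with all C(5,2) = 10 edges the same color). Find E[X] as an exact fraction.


Let X = Σ_S X_S over the C(60, 5) = 5461512 subsets S of size 5, where X_S = 1 if the K_5 on S is monochromatic.
For a fixed S, the K_5 on S has C(5, 2) = 10 edges. P[all 10 edges red] = (1/2)^10, and likewise for blue, so P[monochromatic] = 2·(1/2)^10 = 2^{1 − 10} = 1/512.
By linearity: E[X] = C(60, 5) · 2^{1 − 10} = 5461512 · 1/512 = 682689/64.
Numerically: E[X] ≈ 10667.01562.

E[X] = C(60,5)·2^(1−C(5,2)) = 682689/64 ≈ 10667.01562.


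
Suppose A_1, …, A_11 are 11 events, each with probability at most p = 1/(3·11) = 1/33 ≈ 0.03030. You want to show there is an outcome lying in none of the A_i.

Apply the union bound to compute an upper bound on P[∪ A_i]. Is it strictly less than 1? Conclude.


Union bound: P[∪_{i=1}^{11} A_i] ≤ Σ_i P[A_i] ≤ 11·p = 11·(1/33) = 1/3.
Numerically: 1/3 ≈ 0.33333.
Is 1/3 < 1? YES.
Since P[∪ A_i] ≤ 1/3 < 1, the complement has P[∩ A_i^c] ≥ 1 − 1/3 = 2/3 > 0, so some outcome avoids every A_i.

11·p = 1/3 ≈ 0.33333; existence CERTIFIED by the union bound.


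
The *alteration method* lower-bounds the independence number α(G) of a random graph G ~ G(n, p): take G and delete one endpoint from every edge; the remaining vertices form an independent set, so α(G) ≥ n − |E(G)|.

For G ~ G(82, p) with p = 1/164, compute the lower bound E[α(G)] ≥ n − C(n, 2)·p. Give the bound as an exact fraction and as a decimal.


E[|E(G)|] = C(82, 2)·p = 3321 · (1/164) = 81/4.
E[α(G)] ≥ n − E[|E(G)|] = 82 − 81/4 = 247/4.
Numerically: ≈ 61.750000.
(This is only a lower bound; the true E[α(G)] may be larger.)

E[α(G)] ≥ 247/4 ≈ 61.750000.


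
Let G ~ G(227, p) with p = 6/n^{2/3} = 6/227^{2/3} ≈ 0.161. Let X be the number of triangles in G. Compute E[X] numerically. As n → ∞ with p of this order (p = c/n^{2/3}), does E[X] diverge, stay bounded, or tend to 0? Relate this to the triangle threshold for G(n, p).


Number of potential triangles: C(227, 3) = 1923825.
Each occurs with probability p³ ≈ (0.161)³ ≈ 4.19181e-03.
By linearity: E[X] = C(227, 3)·p³ ≈ 1923825 · 4.19181e-03 ≈ 8064.317.
Since α = 2/3 < 1, p = c/n^{2/3} ≫ 1/n is above the triangle threshold p ~ 1/n. Asymptotically E[X] ~ (c³/6)·n^{3(1−α)} = (6³/6)·n^{1} → ∞; triangles are abundant w.h.p.

E[X] ≈ 8064.317; in regime p = Θ(1/n^{2/3}) E[X] diverges (above the triangle threshold p ~ 1/n).


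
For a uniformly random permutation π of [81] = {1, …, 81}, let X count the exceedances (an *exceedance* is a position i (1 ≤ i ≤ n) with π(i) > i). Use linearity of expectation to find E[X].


Write X = Σ_{i=1}^{81} X_i, where X_i = 1_{π(i) > i}.
For each fixed i, π(i) is uniform over {1, …, 81} (marginal of a uniform permutation), so P[π(i) > i] = (n − i)/n. Summing: Σ_{i=1}^{81} (n − i)/n = (0 + 1 + … + 80)/81 = 81(81 − 1)/(2·81) = (81 − 1)/2.
Hence E[X] = Σ_{i=1}^{81} (81 − i)/81 = 40 ≈ 40.000.

E[X] = 40 = 40.000.


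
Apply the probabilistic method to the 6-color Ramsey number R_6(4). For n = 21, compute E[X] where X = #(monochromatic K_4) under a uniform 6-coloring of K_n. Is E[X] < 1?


E[X] = C(21, 4) · 6^{1 − 6} = 5985 · 6^{−5} = 5985/7776.
As a reduced fraction: E[X] = 665/864 ≈ 0.76968.
Is E[X] < 1? YES.
Since E[X] < 1, there exists a 6-coloring of K_{21} with no monochromatic K_4; hence R_6(4) > 21.

E[X] = 665/864 ≈ 0.76968; E[X] < 1, so R_6(4) > 21.


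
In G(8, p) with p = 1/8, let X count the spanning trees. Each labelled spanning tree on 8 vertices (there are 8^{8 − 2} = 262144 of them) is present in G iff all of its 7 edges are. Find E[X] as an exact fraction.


K_8 has 8^{8 − 2} = 262144 labelled spanning trees.
For each such spanning tree H, let X_H = 1 if all 7 edges of H are present in G. Then P[X_H = 1] = p^{7} = (1/8)^{7} = 1/2097152.
Summing the indicators: E[X] = Σ_H E[X_H] = 262144 · p^{7} = 262144 · 1/2097152 = 1/8.
Numerically: E[X] ≈ 0.125.

E[X] = 262144 · (1/8)^{7} = 1/8 ≈ 0.125.


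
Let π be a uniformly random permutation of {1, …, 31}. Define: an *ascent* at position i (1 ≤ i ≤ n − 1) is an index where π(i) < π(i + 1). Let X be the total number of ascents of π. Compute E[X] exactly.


Write X = Σ X_I over i = 1, …, 30, with X_I the indicator of one ascent.
There are 30 indicators.
For each fixed i, the pair (π(i), π(i+1)) is a uniformly random ordered pair of distinct values from {1, …, 31}; by symmetry P[π(i) < π(i+1)] = 1/2.
By linearity: E[X] = 30 · (1/2) = (31 − 1) · (1/2) = 15 ≈ 15.00000.

E[X] = 15 = 15.00000.


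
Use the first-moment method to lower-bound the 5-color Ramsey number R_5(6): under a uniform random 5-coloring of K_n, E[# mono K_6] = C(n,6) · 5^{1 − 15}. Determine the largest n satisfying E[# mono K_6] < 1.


We need C(n, 6) · 5^{1 − 15} < 1, i.e. C(n, 6) < 5^{15 − 1} = 6103515625.
Check values of n near the boundary:
  n = 126: C(126, 6) = 4925156775; 4925156775 < 6103515625? YES
  n = 127: C(127, 6) = 5169379425; 5169379425 < 6103515625? YES
  n = 128: C(128, 6) = 5423611200; 5423611200 < 6103515625? YES
  n = 129: C(129, 6) = 5688177600; 5688177600 < 6103515625? YES
  n = 130: C(130, 6) = 5963412000; 5963412000 < 6103515625? YES
  n = 131: C(131, 6) = 6249655776; 6249655776 < 6103515625? NO
  n = 132: C(132, 6) = 6547258432; 6547258432 < 6103515625? NO
The largest n with C(n, 6) < 6103515625 is n = 130 (where E[X] = 47707296/48828125 ≈ 0.9770454). Hence R_5(6) > 130, i.e. R_5(6) ≥ 131.

Largest n = 130; hence R_5(6) > 130.


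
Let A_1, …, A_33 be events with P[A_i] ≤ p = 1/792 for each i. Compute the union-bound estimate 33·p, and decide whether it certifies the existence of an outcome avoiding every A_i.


Union bound: P[∪_{i=1}^{33} A_i] ≤ Σ_i P[A_i] ≤ 33·p = 33·(1/792) = 1/24.
Numerically: 1/24 ≈ 0.0417.
Is 1/24 < 1? YES.
Since P[∪ A_i] ≤ 1/24 < 1, the complement has P[∩ A_i^c] ≥ 1 − 1/24 = 23/24 > 0, so some outcome avoids every A_i.

33·p = 1/24 ≈ 0.0417; existence CERTIFIED by the union bound.


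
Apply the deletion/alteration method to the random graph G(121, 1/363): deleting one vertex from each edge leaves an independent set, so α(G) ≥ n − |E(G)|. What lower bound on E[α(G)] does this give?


E[|E(G)|] = C(121, 2)·p = 7260 · (1/363) = 20.
E[α(G)] ≥ n − E[|E(G)|] = 121 − 20 = 101.
Numerically: ≈ 101.0000.
(This is only a lower bound; the true E[α(G)] may be larger.)

E[α(G)] ≥ 101 ≈ 101.0000.


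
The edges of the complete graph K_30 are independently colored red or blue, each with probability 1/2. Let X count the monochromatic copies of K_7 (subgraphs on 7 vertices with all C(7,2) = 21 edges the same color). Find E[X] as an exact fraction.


Let X = Σ_S X_S over the C(30, 7) = 2035800 subsets S of size 7, where X_S = 1 if the K_7 on S is monochromatic.
For a fixed S, the K_7 on S has C(7, 2) = 21 edges. P[all 21 edges red] = (1/2)^21, and likewise for blue, so P[monochromatic] = 2·(1/2)^21 = 2^{1 − 21} = 1/1048576.
Summing: E[X] = C(30, 7) · 2^{1 − 21} = 2035800 · 1/1048576 = 254475/131072.
Numerically: E[X] ≈ 1.9415.

E[X] = C(30,7)·2^(1−C(7,2)) = 254475/131072 ≈ 1.9415.


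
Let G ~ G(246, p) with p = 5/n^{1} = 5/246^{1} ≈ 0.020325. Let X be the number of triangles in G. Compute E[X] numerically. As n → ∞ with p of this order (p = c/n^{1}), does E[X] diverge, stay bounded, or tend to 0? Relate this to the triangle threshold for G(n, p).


Number of potential triangles: C(246, 3) = 2450980.
Each occurs with probability p³ ≈ (0.020325)³ ≈ 8.3966237e-06.
By linearity: E[X] = C(246, 3)·p³ ≈ 2450980 · 8.3966237e-06 ≈ 20.57996.
Here α = 1, so p = 5/n is exactly at the triangle threshold p ~ 1/n. Asymptotically E[X] → c³/6 = 5³/6 = 125/6 ≈ 20.83333, a bounded constant. In this regime the triangle count is asymptotically Poisson(c³/6).

E[X] ≈ 20.57996; in regime p = Θ(1/n^{1}) E[X] stays bounded (at the triangle threshold p ~ 1/n).


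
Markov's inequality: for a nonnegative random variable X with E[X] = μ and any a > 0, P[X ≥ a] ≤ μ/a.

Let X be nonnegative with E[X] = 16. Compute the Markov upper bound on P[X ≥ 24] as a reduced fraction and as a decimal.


μ = E[X] = 16, a = 24.
Markov: P[X ≥ 24] ≤ μ/a = (16)/24 = 2/3.
Numerically: ≈ 0.667.
(Since a = 24 > μ = 16.000, the bound 2/3 is < 1 and informative.)

P[X ≥ 24] ≤ 2/3 ≈ 0.667.


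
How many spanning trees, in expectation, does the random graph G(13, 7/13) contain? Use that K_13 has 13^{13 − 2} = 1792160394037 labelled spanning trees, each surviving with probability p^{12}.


K_13 has 13^{13 − 2} = 1792160394037 labelled spanning trees.
For each such spanning tree H, let X_H = 1 if all 12 edges of H are present in G. Then P[X_H = 1] = p^{12} = (7/13)^{12} = 13841287201/23298085122481.
By linearity of expectation: E[X] = Σ_H E[X_H] = 1792160394037 · p^{12} = 1792160394037 · 13841287201/23298085122481 = 13841287201/13.
Numerically: E[X] ≈ 1.06471e+09.

E[X] = 1792160394037 · (7/13)^{12} = 13841287201/13 ≈ 1.06471e+09.


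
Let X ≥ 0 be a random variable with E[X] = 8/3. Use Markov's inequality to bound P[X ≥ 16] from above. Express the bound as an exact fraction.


μ = E[X] = 8/3, a = 16.
Markov: P[X ≥ 16] ≤ μ/a = (8/3)/16 = 1/6.
Numerically: ≈ 0.1667.
(Since a = 16 > μ = 2.6667, the bound 1/6 is < 1 and informative.)

P[X ≥ 16] ≤ 1/6 ≈ 0.1667.


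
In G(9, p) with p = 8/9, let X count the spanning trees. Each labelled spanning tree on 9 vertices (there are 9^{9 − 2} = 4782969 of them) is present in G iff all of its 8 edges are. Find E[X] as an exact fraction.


K_9 has 9^{9 − 2} = 4782969 labelled spanning trees.
For each such spanning tree H, let X_H = 1 if all 8 edges of H are present in G. Then P[X_H = 1] = p^{8} = (8/9)^{8} = 16777216/43046721.
Summing the indicators: E[X] = Σ_H E[X_H] = 4782969 · p^{8} = 4782969 · 16777216/43046721 = 16777216/9.
Numerically: E[X] ≈ 1.8641e+06.

E[X] = 4782969 · (8/9)^{8} = 16777216/9 ≈ 1.8641e+06.


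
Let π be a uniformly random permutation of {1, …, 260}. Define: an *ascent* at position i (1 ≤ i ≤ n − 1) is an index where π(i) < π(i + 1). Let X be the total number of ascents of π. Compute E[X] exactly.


Write X = Σ X_I over i = 1, …, 259, with X_I the indicator of one ascent.
There are 259 indicators.
For each fixed i, the pair (π(i), π(i+1)) is a uniformly random ordered pair of distinct values from {1, …, 260}; by symmetry P[π(i) < π(i+1)] = 1/2.
By linearity: E[X] = 259 · (1/2) = (260 − 1) · (1/2) = 259/2 ≈ 129.50000.

E[X] = 259/2 = 129.50000.


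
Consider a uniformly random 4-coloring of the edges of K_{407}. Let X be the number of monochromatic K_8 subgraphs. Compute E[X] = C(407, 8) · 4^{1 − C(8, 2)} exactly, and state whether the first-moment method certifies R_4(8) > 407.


E[X] = C(407, 8) · 4^{1 − 28} = 17424959239309050 · 4^{−27} = 17424959239309050/18014398509481984.
As a reduced fraction: E[X] = 8712479619654525/9007199254740992 ≈ 0.967.
Is E[X] < 1? YES.
Since E[X] < 1, there exists a 4-coloring of K_{407} with no monochromatic K_8; hence R_4(8) > 407.

E[X] = 8712479619654525/9007199254740992 ≈ 0.967; E[X] < 1, so R_4(8) > 407.
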